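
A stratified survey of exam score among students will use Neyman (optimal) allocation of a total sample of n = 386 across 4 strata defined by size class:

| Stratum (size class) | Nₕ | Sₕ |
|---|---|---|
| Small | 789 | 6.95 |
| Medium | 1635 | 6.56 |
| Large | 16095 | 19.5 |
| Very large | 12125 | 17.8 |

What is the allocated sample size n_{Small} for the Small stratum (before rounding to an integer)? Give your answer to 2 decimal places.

Neyman allocation: nₕ = n·NₕSₕ / Σⱼ NⱼSⱼ.
Σ NⱼSⱼ = 789·6.95 + 1635·6.56 + 16095·19.5 + 12125·17.8 = 545886.65.
n_{Small} = 386·789·6.95 / 545886.65 = 3.88.

3.88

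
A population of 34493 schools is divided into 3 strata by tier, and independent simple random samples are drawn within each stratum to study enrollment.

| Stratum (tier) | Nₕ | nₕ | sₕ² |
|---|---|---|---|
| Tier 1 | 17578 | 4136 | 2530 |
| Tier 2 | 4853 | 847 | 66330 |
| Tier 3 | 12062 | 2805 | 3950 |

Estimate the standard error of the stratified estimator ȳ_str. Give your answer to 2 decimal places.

1.24

Var(ȳ_str) = Σₕ Wₕ²(1 − fₕ)sₕ²/nₕ with Wₕ = Nₕ/N, N = 34493.
Tier 1: Wₕ = 0.50961065; term = 0.50961065²·(1 − 0.23529412)·2530/4136 = 0.12148185.
Tier 2: Wₕ = 0.14069521; term = 0.14069521²·(1 − 0.17453122)·66330/847 = 1.2796343.
Tier 3: Wₕ = 0.34969414; term = 0.34969414²·(1 − 0.23254850)·3950/2805 = 0.13215752.
Sum = 1.5332737.
SE = √(1.5332737) = 1.24.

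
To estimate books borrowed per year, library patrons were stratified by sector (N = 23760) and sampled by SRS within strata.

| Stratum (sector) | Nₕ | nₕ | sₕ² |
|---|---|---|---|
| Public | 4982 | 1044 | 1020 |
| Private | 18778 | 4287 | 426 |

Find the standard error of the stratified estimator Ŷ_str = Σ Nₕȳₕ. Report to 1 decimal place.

6797.6

Var(Ŷ_str) = Σₕ Nₕ²(1 − fₕ)sₕ²/nₕ.
Public: 4982²·(1 − 1044/4982)·1020/1044 = 1.9168102 × 10^7.
Private: 18778²·(1 − 4287/18778)·426/4287 = 2.7039821 × 10^7.
Sum = 4.6207923 × 10^7.
SE = √(4.6207923 × 10^7) = 6797.6.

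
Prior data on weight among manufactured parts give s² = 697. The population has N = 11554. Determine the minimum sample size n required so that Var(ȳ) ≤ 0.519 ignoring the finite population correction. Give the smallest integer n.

Without fpc, n₀ = s²/D = 697/0.519 = 1342.9672.
Rounding up, n = 1343.

1343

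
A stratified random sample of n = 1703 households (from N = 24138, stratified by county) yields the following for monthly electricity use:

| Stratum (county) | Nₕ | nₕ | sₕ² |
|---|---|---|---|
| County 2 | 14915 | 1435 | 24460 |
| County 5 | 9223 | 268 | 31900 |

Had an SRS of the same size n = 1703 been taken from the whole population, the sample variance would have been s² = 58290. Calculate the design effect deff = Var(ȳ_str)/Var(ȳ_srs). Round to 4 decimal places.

0.7153

Var(ȳ_str) = Σ Wₕ²(1−fₕ)sₕ²/nₕ with Wₕ = Nₕ/24138:
  County 2: (14915/24138)²·(1−1435/14915)·24460/1435 = 5.8818661
  County 5: (9223/24138)²·(1−268/9223)·31900/268 = 16.872954
  → Var(ȳ_str) = 22.75482.
Var(ȳ_srs) = (1 − 1703/24138)·58290/1703 = 31.812969.
deff = 22.75482 / 31.812969 = 0.7153.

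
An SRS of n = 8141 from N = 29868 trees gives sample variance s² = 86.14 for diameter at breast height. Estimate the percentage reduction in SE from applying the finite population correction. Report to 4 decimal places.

f = n/N = 8141/29868 = 0.27256596.
SE_no-fpc = √(s²/n) = 0.10286404; SE_fpc = √((1−f)s²/n) = 0.087732472.
Ratio = √(1−f) = 0.85289744. Reduction = 100·(1 − 0.85289744) = 14.7103%.

14.7103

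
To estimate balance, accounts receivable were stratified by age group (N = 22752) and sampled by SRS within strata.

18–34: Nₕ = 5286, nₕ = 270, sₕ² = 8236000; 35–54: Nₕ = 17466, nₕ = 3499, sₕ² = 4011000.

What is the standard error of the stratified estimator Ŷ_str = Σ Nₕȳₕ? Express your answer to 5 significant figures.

1.0433 × 10^6

Var(Ŷ_str) = Σₕ Nₕ²(1 − fₕ)sₕ²/nₕ.
18–34: 5286²·(1 − 270/5286)·8236000/270 = 8.0879277 × 10^11.
35–54: 17466²·(1 − 3499/17466)·4011000/3499 = 2.7964387 × 10^11.
Sum = 1.0884366 × 10^12.
SE = √(1.0884366 × 10^12) = 1.0433 × 10^6.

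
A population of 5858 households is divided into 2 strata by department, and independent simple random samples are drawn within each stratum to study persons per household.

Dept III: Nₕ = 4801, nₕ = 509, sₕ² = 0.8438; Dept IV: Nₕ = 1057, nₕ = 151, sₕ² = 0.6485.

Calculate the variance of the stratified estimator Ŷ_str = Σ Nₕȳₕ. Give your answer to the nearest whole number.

38272

Var(Ŷ_str) = Σₕ Nₕ²(1 − fₕ)sₕ²/nₕ.
Dept III: 4801²·(1 − 509/4801)·0.8438/509 = 34159.63.
Dept IV: 1057²·(1 − 151/1057)·0.6485/151 = 4112.787.
Sum = 38272.417.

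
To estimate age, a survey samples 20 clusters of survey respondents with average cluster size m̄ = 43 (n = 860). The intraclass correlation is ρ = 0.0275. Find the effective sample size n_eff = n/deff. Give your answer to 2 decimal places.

deff = 1 + (43 − 1)·0.0275 = 1 + 1.155 = 2.155.
n_eff = 860 / 2.155 = 399.07.

399.07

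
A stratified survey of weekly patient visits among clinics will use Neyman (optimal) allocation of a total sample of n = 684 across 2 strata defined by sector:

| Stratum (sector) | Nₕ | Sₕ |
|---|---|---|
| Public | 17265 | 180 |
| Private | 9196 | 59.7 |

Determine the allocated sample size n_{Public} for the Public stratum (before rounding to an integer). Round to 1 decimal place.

Neyman allocation: nₕ = n·NₕSₕ / Σⱼ NⱼSⱼ.
Σ NⱼSⱼ = 17265·180 + 9196·59.7 = 3.6567012 × 10^6.
n_{Public} = 684·17265·180 / (3.6567012 × 10^6) = 581.3.

581.3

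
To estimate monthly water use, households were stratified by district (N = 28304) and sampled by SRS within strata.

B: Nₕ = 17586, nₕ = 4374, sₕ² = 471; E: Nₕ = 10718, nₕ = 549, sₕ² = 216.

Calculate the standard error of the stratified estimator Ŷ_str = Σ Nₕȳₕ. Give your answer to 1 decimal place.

8240.2

Var(Ŷ_str) = Σₕ Nₕ²(1 − fₕ)sₕ²/nₕ.
B: 17586²·(1 − 4374/17586)·471/4374 = 2.501945 × 10^7.
E: 10718²·(1 − 549/10718)·216/549 = 4.2881839 × 10^7.
Sum = 6.7901289 × 10^7.
SE = √(6.7901289 × 10^7) = 8240.2.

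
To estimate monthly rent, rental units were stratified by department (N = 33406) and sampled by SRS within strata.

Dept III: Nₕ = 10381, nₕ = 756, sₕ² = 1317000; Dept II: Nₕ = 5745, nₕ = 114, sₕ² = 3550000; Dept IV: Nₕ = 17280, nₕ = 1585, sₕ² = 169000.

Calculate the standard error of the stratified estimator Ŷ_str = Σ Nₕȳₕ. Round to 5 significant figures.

1.1002 × 10^6

Var(Ŷ_str) = Σₕ Nₕ²(1 − fₕ)sₕ²/nₕ.
Dept III: 10381²·(1 − 756/10381)·1317000/756 = 1.7406198 × 10^11.
Dept II: 5745²·(1 − 114/5745)·3550000/114 = 1.0073933 × 10^12.
Dept IV: 17280²·(1 − 1585/17280)·169000/1585 = 2.8917617 × 10^10.
Sum = 1.2103729 × 10^12.
SE = √(1.2103729 × 10^12) = 1.1002 × 10^6.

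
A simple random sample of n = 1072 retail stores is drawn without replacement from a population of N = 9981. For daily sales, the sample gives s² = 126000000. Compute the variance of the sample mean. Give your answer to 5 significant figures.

104910

Under SRS without replacement, Var(ȳ) = (1 − f)·s²/n with f = n/N = 1072/9981 = 0.10740407.
Var(ȳ) = (1 − 0.10740407)·126000000/1072 = 0.89259593·117537.31 = 104913.33.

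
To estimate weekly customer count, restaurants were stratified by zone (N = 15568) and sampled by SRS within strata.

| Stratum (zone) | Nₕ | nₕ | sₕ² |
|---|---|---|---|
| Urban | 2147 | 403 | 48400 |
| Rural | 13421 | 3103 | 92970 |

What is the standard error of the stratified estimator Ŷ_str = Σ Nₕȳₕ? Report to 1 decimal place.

Var(Ŷ_str) = Σₕ Nₕ²(1 − fₕ)sₕ²/nₕ.
Urban: 2147²·(1 − 403/2147)·48400/403 = 4.4969581 × 10^8.
Rural: 13421²·(1 − 3103/13421)·92970/3103 = 4.1489811 × 10^9.
Sum = 4.5986769 × 10^9.
SE = √(4.5986769 × 10^9) = 67813.5.

67813.5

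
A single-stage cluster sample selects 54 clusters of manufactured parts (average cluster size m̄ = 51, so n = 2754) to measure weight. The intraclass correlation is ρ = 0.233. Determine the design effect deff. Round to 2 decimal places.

deff = 1 + (51 − 1)·0.233 = 1 + 11.65 = 12.65.

12.65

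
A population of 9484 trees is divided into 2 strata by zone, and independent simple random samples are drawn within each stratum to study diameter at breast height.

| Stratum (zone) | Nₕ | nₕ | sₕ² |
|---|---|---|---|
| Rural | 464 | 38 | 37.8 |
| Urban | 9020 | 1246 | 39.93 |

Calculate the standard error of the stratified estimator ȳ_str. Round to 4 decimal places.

0.1648

Var(ȳ_str) = Σₕ Wₕ²(1 − fₕ)sₕ²/nₕ with Wₕ = Nₕ/N, N = 9484.
Rural: Wₕ = 0.04892450; term = 0.04892450²·(1 − 0.08189655)·37.8/38 = 0.0021860128.
Urban: Wₕ = 0.95107550; term = 0.95107550²·(1 − 0.13813747)·39.93/1246 = 0.024983268.
Sum = 0.027169281.
SE = √(0.027169281) = 0.1648.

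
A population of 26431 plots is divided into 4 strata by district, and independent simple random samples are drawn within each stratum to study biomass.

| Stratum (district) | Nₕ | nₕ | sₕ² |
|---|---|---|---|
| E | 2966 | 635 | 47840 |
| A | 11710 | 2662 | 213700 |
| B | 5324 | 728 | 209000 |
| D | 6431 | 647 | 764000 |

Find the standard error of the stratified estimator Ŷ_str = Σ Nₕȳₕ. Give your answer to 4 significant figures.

244900

Var(Ŷ_str) = Σₕ Nₕ²(1 − fₕ)sₕ²/nₕ.
E: 2966²·(1 − 635/2966)·47840/635 = 5.2087182 × 10^8.
A: 11710²·(1 − 2662/11710)·213700/2662 = 8.5056196 × 10^9.
B: 5324²·(1 − 728/5324)·209000/728 = 7.024784 × 10^9.
D: 6431²·(1 − 647/6431)·764000/647 = 4.3923392 × 10^10.
Sum = 5.9974667 × 10^10.
SE = √(5.9974667 × 10^10) = 244900.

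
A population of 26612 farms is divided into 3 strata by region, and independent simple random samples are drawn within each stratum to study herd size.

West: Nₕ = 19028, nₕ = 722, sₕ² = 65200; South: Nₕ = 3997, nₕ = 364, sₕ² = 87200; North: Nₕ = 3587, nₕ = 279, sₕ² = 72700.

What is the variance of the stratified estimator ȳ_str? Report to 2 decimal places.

53.69

Var(ȳ_str) = Σₕ Wₕ²(1 − fₕ)sₕ²/nₕ with Wₕ = Nₕ/N, N = 26612.
West: Wₕ = 0.71501578; term = 0.71501578²·(1 − 0.03794408)·65200/722 = 44.416258.
South: Wₕ = 0.15019540; term = 0.15019540²·(1 − 0.09106830)·87200/364 = 4.9120142.
North: Wₕ = 0.13478882; term = 0.13478882²·(1 − 0.07778088)·72700/279 = 4.3658826.
Sum = 53.694155.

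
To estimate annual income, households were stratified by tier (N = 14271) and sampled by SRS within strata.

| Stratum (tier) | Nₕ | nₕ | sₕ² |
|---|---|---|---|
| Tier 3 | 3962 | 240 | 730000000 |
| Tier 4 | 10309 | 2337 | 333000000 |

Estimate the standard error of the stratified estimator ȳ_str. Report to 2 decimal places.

527.01

Var(ȳ_str) = Σₕ Wₕ²(1 − fₕ)sₕ²/nₕ with Wₕ = Nₕ/N, N = 14271.
Tier 3: Wₕ = 0.27762595; term = 0.27762595²·(1 − 0.06057547)·730000000/240 = 220238.71.
Tier 4: Wₕ = 0.72237405; term = 0.72237405²·(1 − 0.22669512)·333000000/2337 = 57499.033.
Sum = 277737.74.
SE = √(277737.74) = 527.01.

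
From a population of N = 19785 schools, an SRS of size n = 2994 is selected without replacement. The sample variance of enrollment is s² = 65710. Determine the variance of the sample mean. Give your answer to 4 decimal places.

18.6260

Under SRS without replacement, Var(ȳ) = (1 − f)·s²/n with f = n/N = 2994/19785 = 0.15132676.
Var(ȳ) = (1 − 0.15132676)·65710/2994 = 0.84867324·21.947228 = 18.626025.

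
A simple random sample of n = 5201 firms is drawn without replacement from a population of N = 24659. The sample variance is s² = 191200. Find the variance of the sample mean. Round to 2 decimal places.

Under SRS without replacement, Var(ȳ) = (1 − f)·s²/n with f = n/N = 5201/24659 = 0.21091691.
Var(ȳ) = (1 − 0.21091691)·191200/5201 = 0.78908309·36.762161 = 29.0084.

29.01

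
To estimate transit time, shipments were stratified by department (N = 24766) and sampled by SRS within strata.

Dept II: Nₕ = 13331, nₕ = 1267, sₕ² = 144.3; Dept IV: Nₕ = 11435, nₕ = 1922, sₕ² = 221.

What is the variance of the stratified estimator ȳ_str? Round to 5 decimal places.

Var(ȳ_str) = Σₕ Wₕ²(1 − fₕ)sₕ²/nₕ with Wₕ = Nₕ/N, N = 24766.
Dept II: Wₕ = 0.53827828; term = 0.53827828²·(1 − 0.09504163)·144.3/1267 = 0.029862904.
Dept IV: Wₕ = 0.46172172; term = 0.46172172²·(1 − 0.16808045)·221/1922 = 0.020392986.
Sum = 0.05025589.

0.05026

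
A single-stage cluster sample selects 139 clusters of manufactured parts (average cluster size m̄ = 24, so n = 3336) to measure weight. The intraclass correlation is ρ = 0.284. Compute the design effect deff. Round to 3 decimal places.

7.532

deff = 1 + (24 − 1)·0.284 = 1 + 6.532 = 7.532.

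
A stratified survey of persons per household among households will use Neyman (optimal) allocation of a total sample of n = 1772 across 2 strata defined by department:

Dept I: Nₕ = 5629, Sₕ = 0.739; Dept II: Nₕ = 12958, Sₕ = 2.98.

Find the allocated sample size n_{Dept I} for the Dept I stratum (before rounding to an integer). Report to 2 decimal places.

Neyman allocation: nₕ = n·NₕSₕ / Σⱼ NⱼSⱼ.
Σ NⱼSⱼ = 5629·0.739 + 12958·2.98 = 42774.671.
n_{Dept I} = 1772·5629·0.739 / 42774.671 = 172.33.

172.33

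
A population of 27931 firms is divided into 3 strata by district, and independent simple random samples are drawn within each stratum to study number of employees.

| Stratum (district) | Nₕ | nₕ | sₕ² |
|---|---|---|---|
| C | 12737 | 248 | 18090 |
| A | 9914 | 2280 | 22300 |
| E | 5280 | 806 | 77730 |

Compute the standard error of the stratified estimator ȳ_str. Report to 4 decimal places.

Var(ȳ_str) = Σₕ Wₕ²(1 − fₕ)sₕ²/nₕ with Wₕ = Nₕ/N, N = 27931.
C: Wₕ = 0.45601661; term = 0.45601661²·(1 − 0.01947083)·18090/248 = 14.873348.
A: Wₕ = 0.35494612; term = 0.35494612²·(1 − 0.22997781)·22300/2280 = 0.94885121.
E: Wₕ = 0.18903727; term = 0.18903727²·(1 − 0.15265152)·77730/806 = 2.9201863.
Sum = 18.742386.
SE = √(18.742386) = 4.3292.

4.3292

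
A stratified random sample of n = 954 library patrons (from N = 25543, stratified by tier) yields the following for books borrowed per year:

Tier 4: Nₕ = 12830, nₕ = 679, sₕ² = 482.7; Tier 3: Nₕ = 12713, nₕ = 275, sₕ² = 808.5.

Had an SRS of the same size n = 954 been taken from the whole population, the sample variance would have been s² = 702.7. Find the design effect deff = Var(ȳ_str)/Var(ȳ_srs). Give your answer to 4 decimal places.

Var(ȳ_str) = Σ Wₕ²(1−fₕ)sₕ²/nₕ with Wₕ = Nₕ/25543:
  Tier 4: (12830/25543)²·(1−679/12830)·482.7/679 = 0.16986441
  Tier 3: (12713/25543)²·(1−275/12713)·808.5/275 = 0.71252831
  → Var(ȳ_str) = 0.88239272.
Var(ȳ_srs) = (1 − 954/25543)·702.7/954 = 0.70907234.
deff = 0.88239272 / 0.70907234 = 1.2444.

1.2444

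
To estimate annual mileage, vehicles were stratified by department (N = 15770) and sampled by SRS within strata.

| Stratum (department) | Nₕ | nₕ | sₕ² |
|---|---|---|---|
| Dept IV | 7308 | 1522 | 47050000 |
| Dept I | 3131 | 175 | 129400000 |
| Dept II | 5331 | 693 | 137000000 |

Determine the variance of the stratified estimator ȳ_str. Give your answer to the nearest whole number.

52429

Var(ȳ_str) = Σₕ Wₕ²(1 − fₕ)sₕ²/nₕ with Wₕ = Nₕ/N, N = 15770.
Dept IV: Wₕ = 0.46341154; term = 0.46341154²·(1 − 0.20826492)·47050000/1522 = 5256.0387.
Dept I: Wₕ = 0.19854153; term = 0.19854153²·(1 − 0.05589269)·129400000/175 = 27518.22.
Dept II: Wₕ = 0.33804692; term = 0.33804692²·(1 − 0.12999437)·137000000/693 = 19654.562.
Sum = 52428.821.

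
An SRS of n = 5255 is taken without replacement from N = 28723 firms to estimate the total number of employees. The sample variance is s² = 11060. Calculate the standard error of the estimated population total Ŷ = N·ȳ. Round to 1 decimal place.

Var(Ŷ) = N²·Var(ȳ) = N²·(1 − n/N)·s²/n.
f = 5255/28723 = 0.18295443; Var(ȳ) = 0.81704557·11060/5255 = 1.719605.
Var(Ŷ) = 28723² · 1.719605 = 1.4186926 × 10^9.
SE(Ŷ) = √(1.4186926 × 10^9) = 37665.5.

37665.5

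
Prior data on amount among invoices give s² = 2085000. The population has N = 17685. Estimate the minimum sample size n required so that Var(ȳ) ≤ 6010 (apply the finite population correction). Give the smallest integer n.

Without fpc, n₀ = s²/D = 2085000/6010 = 346.9218.
With fpc, (1 − n/N)·s²/n ≤ D requires n ≥ n₀/(1 + n₀/N) = 346.9218/(1 + 346.9218/17685) = 340.2473.
Rounding up, n = 341.

341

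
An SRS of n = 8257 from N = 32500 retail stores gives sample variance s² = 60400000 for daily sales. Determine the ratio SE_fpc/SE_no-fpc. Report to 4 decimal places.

f = n/N = 8257/32500 = 0.25406154.
SE_no-fpc = √(s²/n) = 85.527805; SE_fpc = √((1−f)s²/n) = 73.868423.
Ratio = √(1−f) = 0.86367729.

0.8637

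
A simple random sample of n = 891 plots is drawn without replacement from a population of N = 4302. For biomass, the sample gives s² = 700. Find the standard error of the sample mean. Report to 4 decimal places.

Under SRS without replacement, Var(ȳ) = (1 − f)·s²/n with f = n/N = 891/4302 = 0.20711297.
Var(ȳ) = (1 − 0.20711297)·700/891 = 0.79288703·0.78563412 = 0.6229191.
SE(ȳ) = √(0.6229191) = 0.7893.

0.7893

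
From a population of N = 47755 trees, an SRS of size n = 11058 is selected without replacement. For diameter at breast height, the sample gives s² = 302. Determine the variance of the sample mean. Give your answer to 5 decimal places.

0.02099

Under SRS without replacement, Var(ȳ) = (1 − f)·s²/n with f = n/N = 11058/47755 = 0.23155691.
Var(ȳ) = (1 − 0.23155691)·302/11058 = 0.76844309·0.027310544 = 0.020986599.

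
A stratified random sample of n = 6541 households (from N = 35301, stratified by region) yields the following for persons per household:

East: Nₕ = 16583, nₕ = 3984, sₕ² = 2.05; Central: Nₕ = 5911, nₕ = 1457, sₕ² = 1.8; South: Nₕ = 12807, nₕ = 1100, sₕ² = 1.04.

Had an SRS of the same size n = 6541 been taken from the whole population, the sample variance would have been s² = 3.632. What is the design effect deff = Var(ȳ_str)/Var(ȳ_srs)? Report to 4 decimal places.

0.4999

Var(ȳ_str) = Σ Wₕ²(1−fₕ)sₕ²/nₕ with Wₕ = Nₕ/35301:
  East: (16583/35301)²·(1−3984/16583)·2.05/3984 = 8.6269979 × 10^-5
  Central: (5911/35301)²·(1−1457/5911)·1.8/1457 = 2.6100577 × 10^-5
  South: (12807/35301)²·(1−1100/12807)·1.04/1100 = 1.1375216 × 10^-4
  → Var(ȳ_str) = 2.2612272 × 10^-4.
Var(ȳ_srs) = (1 − 6541/35301)·3.632/6541 = 4.5238018 × 10^-4.
deff = (2.2612272 × 10^-4) / (4.5238018 × 10^-4) = 0.4999.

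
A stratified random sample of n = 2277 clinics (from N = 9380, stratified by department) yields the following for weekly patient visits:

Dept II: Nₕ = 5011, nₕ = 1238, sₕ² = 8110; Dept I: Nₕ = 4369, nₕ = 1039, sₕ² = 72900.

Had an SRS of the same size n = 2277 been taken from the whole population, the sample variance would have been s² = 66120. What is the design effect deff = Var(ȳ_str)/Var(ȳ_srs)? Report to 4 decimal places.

0.5916

Var(ȳ_str) = Σ Wₕ²(1−fₕ)sₕ²/nₕ with Wₕ = Nₕ/9380:
  Dept II: (5011/9380)²·(1−1238/5011)·8110/1238 = 1.4076858
  Dept I: (4369/9380)²·(1−1039/4369)·72900/1039 = 11.601993
  → Var(ȳ_str) = 13.009679.
Var(ȳ_srs) = (1 − 2277/9380)·66120/2277 = 21.989168.
deff = 13.009679 / 21.989168 = 0.5916.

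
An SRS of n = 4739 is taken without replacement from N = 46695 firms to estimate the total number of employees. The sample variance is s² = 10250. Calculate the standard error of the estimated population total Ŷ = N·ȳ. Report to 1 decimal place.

65095.5

Var(Ŷ) = N²·Var(ȳ) = N²·(1 − n/N)·s²/n.
f = 4739/46695 = 0.10148838; Var(ȳ) = 0.89851162·10250/4739 = 1.943394.
Var(Ŷ) = 46695² · 1.943394 = 4.237421 × 10^9.
SE(Ŷ) = √(4.237421 × 10^9) = 65095.5.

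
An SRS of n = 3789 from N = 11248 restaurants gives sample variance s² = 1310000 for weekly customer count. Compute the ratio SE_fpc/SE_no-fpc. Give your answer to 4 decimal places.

f = n/N = 3789/11248 = 0.33685989.
SE_no-fpc = √(s²/n) = 18.594022; SE_fpc = √((1−f)s²/n) = 15.141747.
Ratio = √(1−f) = 0.81433415.

0.8143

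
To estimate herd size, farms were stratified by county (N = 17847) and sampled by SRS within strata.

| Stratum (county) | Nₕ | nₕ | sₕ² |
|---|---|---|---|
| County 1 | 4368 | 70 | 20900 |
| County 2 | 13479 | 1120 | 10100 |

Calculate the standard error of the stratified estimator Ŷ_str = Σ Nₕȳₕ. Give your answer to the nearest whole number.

84306

Var(Ŷ_str) = Σₕ Nₕ²(1 − fₕ)sₕ²/nₕ.
County 1: 4368²·(1 − 70/4368)·20900/70 = 5.6052797 × 10^9.
County 2: 13479²·(1 − 1120/13479)·10100/1120 = 1.5022574 × 10^9.
Sum = 7.1075371 × 10^9.
SE = √(7.1075371 × 10^9) = 84306.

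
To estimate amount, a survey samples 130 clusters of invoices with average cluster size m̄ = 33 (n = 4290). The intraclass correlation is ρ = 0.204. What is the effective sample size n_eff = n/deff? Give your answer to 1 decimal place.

569.9

deff = 1 + (33 − 1)·0.204 = 1 + 6.528 = 7.528.
n_eff = 4290 / 7.528 = 569.9.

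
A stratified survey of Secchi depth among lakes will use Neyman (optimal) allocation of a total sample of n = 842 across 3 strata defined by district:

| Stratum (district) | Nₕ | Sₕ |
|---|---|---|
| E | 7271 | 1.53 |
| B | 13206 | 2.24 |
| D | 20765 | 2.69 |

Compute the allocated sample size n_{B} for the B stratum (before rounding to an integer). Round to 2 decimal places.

257.94

Neyman allocation: nₕ = n·NₕSₕ / Σⱼ NⱼSⱼ.
Σ NⱼSⱼ = 7271·1.53 + 13206·2.24 + 20765·2.69 = 96563.92.
n_{B} = 842·13206·2.24 / 96563.92 = 257.94.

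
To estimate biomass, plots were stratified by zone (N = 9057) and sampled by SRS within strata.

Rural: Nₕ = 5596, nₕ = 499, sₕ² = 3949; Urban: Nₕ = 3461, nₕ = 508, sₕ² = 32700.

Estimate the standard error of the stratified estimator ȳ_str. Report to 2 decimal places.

3.28

Var(ȳ_str) = Σₕ Wₕ²(1 − fₕ)sₕ²/nₕ with Wₕ = Nₕ/N, N = 9057.
Rural: Wₕ = 0.61786464; term = 0.61786464²·(1 − 0.08917084)·3949/499 = 2.7517577.
Urban: Wₕ = 0.38213536; term = 0.38213536²·(1 − 0.14677839)·32700/508 = 8.0201105.
Sum = 10.771868.
SE = √(10.771868) = 3.28.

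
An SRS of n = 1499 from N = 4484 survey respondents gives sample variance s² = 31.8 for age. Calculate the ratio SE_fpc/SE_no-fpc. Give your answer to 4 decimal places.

0.8159

f = n/N = 1499/4484 = 0.33429973.
SE_no-fpc = √(s²/n) = 0.14565076; SE_fpc = √((1−f)s²/n) = 0.11883712.
Ratio = √(1−f) = 0.81590457.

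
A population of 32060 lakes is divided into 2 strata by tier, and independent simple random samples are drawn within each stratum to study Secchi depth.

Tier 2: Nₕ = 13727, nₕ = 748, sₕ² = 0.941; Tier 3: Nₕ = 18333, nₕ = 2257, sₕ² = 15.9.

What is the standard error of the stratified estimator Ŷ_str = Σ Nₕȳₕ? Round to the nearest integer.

Var(Ŷ_str) = Σₕ Nₕ²(1 − fₕ)sₕ²/nₕ.
Tier 2: 13727²·(1 − 748/13727)·0.941/748 = 224132.53.
Tier 3: 18333²·(1 − 2257/18333)·15.9/2257 = 2.0762378 × 10^6.
Sum = 2.3003703 × 10^6.
SE = √(2.3003703 × 10^6) = 1517.

1517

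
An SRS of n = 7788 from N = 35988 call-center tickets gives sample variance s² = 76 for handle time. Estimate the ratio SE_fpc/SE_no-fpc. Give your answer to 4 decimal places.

f = n/N = 7788/35988 = 0.21640547.
SE_no-fpc = √(s²/n) = 0.098785642; SE_fpc = √((1−f)s²/n) = 0.087445914.
Ratio = √(1−f) = 0.88520875.

0.8852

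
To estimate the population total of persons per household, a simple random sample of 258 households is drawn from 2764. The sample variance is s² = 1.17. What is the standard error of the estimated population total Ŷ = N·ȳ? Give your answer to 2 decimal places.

177.23

Var(Ŷ) = N²·Var(ȳ) = N²·(1 − n/N)·s²/n.
f = 258/2764 = 0.09334298; Var(ȳ) = 0.90665702·1.17/258 = 0.0041115842.
Var(Ŷ) = 2764² · 0.0041115842 = 31411.253.
SE(Ŷ) = √(31411.253) = 177.23.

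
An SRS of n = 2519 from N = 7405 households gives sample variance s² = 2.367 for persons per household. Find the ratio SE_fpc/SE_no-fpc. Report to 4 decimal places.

f = n/N = 2519/7405 = 0.34017556.
SE_no-fpc = √(s²/n) = 0.030653851; SE_fpc = √((1−f)s²/n) = 0.024899994.
Ratio = √(1−f) = 0.81229579.

0.8123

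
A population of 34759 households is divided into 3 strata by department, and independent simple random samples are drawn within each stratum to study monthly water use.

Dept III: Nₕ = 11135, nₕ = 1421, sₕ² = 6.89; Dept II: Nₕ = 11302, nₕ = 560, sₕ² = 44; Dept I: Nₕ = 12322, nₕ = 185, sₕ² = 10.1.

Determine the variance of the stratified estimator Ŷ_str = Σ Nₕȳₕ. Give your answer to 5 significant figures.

1.8228 × 10^7

Var(Ŷ_str) = Σₕ Nₕ²(1 − fₕ)sₕ²/nₕ.
Dept III: 11135²·(1 − 1421/11135)·6.89/1421 = 524461.32.
Dept II: 11302²·(1 − 560/11302)·44/560 = 9.5390495 × 10^6.
Dept I: 12322²·(1 − 185/12322)·10.1/185 = 8.164737 × 10^6.
Sum = 1.8228248 × 10^7.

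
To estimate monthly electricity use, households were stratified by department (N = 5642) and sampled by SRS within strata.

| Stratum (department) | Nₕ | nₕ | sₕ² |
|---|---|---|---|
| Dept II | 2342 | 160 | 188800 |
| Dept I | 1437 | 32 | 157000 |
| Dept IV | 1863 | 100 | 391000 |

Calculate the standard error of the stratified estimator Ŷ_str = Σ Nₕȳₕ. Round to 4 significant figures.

Var(Ŷ_str) = Σₕ Nₕ²(1 − fₕ)sₕ²/nₕ.
Dept II: 2342²·(1 − 160/2342)·188800/160 = 6.0300879 × 10^9.
Dept I: 1437²·(1 − 32/1437)·157000/32 = 9.9056452 × 10^9.
Dept IV: 1863²·(1 − 100/1863)·391000/100 = 1.2842274 × 10^10.
Sum = 2.8778007 × 10^10.
SE = √(2.8778007 × 10^10) = 169600.

169600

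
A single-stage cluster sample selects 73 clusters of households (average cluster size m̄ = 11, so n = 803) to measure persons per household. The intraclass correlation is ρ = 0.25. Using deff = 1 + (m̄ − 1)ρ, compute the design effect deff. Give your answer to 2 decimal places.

3.50

deff = 1 + (11 − 1)·0.25 = 1 + 2.5 = 3.5.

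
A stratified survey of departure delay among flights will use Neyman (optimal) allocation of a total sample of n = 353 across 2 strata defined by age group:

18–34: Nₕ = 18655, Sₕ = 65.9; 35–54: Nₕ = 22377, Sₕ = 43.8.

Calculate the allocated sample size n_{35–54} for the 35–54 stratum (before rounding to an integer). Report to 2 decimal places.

Neyman allocation: nₕ = n·NₕSₕ / Σⱼ NⱼSⱼ.
Σ NⱼSⱼ = 18655·65.9 + 22377·43.8 = 2.2094771 × 10^6.
n_{35–54} = 353·22377·43.8 / (2.2094771 × 10^6) = 156.59.

156.59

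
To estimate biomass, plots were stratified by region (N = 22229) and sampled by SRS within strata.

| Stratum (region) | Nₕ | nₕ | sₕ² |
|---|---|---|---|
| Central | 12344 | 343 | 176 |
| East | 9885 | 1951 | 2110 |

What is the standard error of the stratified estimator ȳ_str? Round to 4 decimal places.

0.5705

Var(ȳ_str) = Σₕ Wₕ²(1 − fₕ)sₕ²/nₕ with Wₕ = Nₕ/N, N = 22229.
Central: Wₕ = 0.55531063; term = 0.55531063²·(1 − 0.02778678)·176/343 = 0.1538339.
East: Wₕ = 0.44468937; term = 0.44468937²·(1 − 0.19736975)·2110/1951 = 0.17165411.
Sum = 0.32548801.
SE = √(0.32548801) = 0.5705.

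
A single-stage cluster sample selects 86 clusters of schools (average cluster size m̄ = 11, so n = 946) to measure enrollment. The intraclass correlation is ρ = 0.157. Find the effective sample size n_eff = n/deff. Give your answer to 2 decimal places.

deff = 1 + (11 − 1)·0.157 = 1 + 1.57 = 2.57.
n_eff = 946 / 2.57 = 368.09.

368.09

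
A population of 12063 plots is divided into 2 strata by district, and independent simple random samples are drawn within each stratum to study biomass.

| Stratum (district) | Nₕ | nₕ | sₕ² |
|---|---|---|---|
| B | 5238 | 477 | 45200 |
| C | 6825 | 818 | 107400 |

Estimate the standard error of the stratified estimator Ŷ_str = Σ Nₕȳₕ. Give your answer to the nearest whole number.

88011

Var(Ŷ_str) = Σₕ Nₕ²(1 − fₕ)sₕ²/nₕ.
B: 5238²·(1 − 477/5238)·45200/477 = 2.3631089 × 10^9.
C: 6825²·(1 − 818/6825)·107400/818 = 5.3828375 × 10^9.
Sum = 7.7459464 × 10^9.
SE = √(7.7459464 × 10^9) = 88011.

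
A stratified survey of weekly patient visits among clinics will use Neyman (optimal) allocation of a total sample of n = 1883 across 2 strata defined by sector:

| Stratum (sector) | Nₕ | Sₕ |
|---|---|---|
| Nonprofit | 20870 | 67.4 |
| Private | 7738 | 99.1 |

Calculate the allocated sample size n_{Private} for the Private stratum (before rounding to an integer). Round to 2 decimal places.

664.35

Neyman allocation: nₕ = n·NₕSₕ / Σⱼ NⱼSⱼ.
Σ NⱼSⱼ = 20870·67.4 + 7738·99.1 = 2.1734738 × 10^6.
n_{Private} = 1883·7738·99.1 / (2.1734738 × 10^6) = 664.35.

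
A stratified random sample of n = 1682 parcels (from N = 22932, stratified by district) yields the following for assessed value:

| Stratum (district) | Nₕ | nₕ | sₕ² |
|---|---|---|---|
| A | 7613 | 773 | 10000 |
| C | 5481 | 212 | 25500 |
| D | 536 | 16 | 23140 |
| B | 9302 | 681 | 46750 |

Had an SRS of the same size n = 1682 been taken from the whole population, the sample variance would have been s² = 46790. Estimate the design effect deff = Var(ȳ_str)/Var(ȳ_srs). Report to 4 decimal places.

0.7418

Var(ȳ_str) = Σ Wₕ²(1−fₕ)sₕ²/nₕ with Wₕ = Nₕ/22932:
  A: (7613/22932)²·(1−773/7613)·10000/773 = 1.2809984
  C: (5481/22932)²·(1−212/5481)·25500/212 = 6.6055419
  D: (536/22932)²·(1−16/536)·23140/16 = 0.76652732
  B: (9302/22932)²·(1−681/9302)·46750/681 = 10.468504
  → Var(ȳ_str) = 19.121572.
Var(ȳ_srs) = (1 − 1682/22932)·46790/1682 = 25.777693.
deff = 19.121572 / 25.777693 = 0.7418.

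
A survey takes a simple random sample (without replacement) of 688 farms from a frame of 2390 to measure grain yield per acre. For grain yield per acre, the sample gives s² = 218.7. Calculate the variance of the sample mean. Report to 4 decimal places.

0.2264

Under SRS without replacement, Var(ȳ) = (1 − f)·s²/n with f = n/N = 688/2390 = 0.28786611.
Var(ȳ) = (1 − 0.28786611)·218.7/688 = 0.71213389·0.31787791 = 0.22637163.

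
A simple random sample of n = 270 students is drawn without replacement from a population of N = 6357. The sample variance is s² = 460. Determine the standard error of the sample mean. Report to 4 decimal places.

1.2772

Under SRS without replacement, Var(ȳ) = (1 − f)·s²/n with f = n/N = 270/6357 = 0.04247286.
Var(ȳ) = (1 − 0.04247286)·460/270 = 0.95752714·1.7037037 = 1.6313425.
SE(ȳ) = √(1.6313425) = 1.2772.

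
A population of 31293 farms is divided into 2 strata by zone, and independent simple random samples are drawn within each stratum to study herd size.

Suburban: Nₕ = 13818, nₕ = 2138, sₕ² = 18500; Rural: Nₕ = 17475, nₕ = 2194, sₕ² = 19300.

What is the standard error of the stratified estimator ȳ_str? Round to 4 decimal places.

1.9557

Var(ȳ_str) = Σₕ Wₕ²(1 − fₕ)sₕ²/nₕ with Wₕ = Nₕ/N, N = 31293.
Suburban: Wₕ = 0.44156840; term = 0.44156840²·(1 − 0.15472572)·18500/2138 = 1.4261252.
Rural: Wₕ = 0.55843160; term = 0.55843160²·(1 − 0.12555079)·19300/2194 = 2.3988067.
Sum = 3.8249319.
SE = √(3.8249319) = 1.9557.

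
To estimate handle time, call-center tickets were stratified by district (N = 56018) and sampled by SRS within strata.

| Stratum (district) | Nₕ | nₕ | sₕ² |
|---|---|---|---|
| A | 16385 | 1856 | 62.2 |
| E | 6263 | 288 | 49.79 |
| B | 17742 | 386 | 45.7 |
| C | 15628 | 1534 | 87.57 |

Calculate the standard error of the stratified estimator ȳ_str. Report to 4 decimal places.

0.1422

Var(ȳ_str) = Σₕ Wₕ²(1 − fₕ)sₕ²/nₕ with Wₕ = Nₕ/N, N = 56018.
A: Wₕ = 0.29249527; term = 0.29249527²·(1 − 0.11327434)·62.2/1856 = 0.0025423737.
E: Wₕ = 0.11180335; term = 0.11180335²·(1 − 0.04598435)·49.79/288 = 0.0020616492.
B: Wₕ = 0.31671963; term = 0.31671963²·(1 − 0.02175628)·45.7/386 = 0.011617854.
C: Wₕ = 0.27898176; term = 0.27898176²·(1 − 0.09815715)·87.57/1534 = 0.0040069365.
Sum = 0.020228813.
SE = √(0.020228813) = 0.1422.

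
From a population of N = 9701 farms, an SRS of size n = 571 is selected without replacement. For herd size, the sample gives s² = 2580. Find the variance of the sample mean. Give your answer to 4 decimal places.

4.2524

Under SRS without replacement, Var(ȳ) = (1 − f)·s²/n with f = n/N = 571/9701 = 0.05885991.
Var(ȳ) = (1 − 0.05885991)·2580/571 = 0.94114009·4.5183888 = 4.2524368.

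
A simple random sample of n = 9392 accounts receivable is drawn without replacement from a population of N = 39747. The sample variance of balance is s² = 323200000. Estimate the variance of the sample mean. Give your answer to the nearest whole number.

Under SRS without replacement, Var(ȳ) = (1 − f)·s²/n with f = n/N = 9392/39747 = 0.23629456.
Var(ȳ) = (1 − 0.23629456)·323200000/9392 = 0.76370544·34412.266 = 26280.834.

26281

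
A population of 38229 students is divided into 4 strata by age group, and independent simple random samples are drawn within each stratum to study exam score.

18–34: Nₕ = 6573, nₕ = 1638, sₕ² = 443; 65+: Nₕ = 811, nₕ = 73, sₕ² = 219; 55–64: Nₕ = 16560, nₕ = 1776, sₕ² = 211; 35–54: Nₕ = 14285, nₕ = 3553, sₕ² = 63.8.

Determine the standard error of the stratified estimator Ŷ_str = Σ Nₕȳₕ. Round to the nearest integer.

6512

Var(Ŷ_str) = Σₕ Nₕ²(1 − fₕ)sₕ²/nₕ.
18–34: 6573²·(1 − 1638/6573)·443/1638 = 8.7728483 × 10^6.
65+: 811²·(1 − 73/811)·219/73 = 1.795554 × 10^6.
55–64: 16560²·(1 − 1776/16560)·211/1776 = 2.9086521 × 10^7.
35–54: 14285²·(1 − 3553/14285)·63.8/3553 = 2.7528743 × 10^6.
Sum = 4.2407798 × 10^7.
SE = √(4.2407798 × 10^7) = 6512.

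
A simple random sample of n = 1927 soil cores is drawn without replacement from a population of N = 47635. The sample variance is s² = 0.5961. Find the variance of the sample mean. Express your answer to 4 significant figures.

2.968 × 10^-4

Under SRS without replacement, Var(ȳ) = (1 − f)·s²/n with f = n/N = 1927/47635 = 0.04045345.
Var(ȳ) = (1 − 0.04045345)·0.5961/1927 = 0.95954655·3.0934094 × 10^-4 = 2.9682704 × 10^-4.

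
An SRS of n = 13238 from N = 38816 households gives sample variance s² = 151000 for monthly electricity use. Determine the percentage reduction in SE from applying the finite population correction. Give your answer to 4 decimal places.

18.8240

f = n/N = 13238/38816 = 0.34104493.
SE_no-fpc = √(s²/n) = 3.3773595; SE_fpc = √((1−f)s²/n) = 2.7416069.
Ratio = √(1−f) = 0.81176048. Reduction = 100·(1 − 0.81176048) = 18.8240%.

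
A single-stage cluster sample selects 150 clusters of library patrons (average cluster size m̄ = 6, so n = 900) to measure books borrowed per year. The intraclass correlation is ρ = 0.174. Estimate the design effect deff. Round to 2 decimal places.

deff = 1 + (6 − 1)·0.174 = 1 + 0.87 = 1.87.

1.87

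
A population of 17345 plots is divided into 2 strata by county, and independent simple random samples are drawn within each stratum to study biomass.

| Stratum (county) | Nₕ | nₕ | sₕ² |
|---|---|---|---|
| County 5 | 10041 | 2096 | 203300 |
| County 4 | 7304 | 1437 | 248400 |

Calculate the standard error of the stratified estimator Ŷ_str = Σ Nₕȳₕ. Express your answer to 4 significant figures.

Var(Ŷ_str) = Σₕ Nₕ²(1 − fₕ)sₕ²/nₕ.
County 5: 10041²·(1 − 2096/10041)·203300/2096 = 7.7377905 × 10^9.
County 4: 7304²·(1 − 1437/7304)·248400/1437 = 7.4075003 × 10^9.
Sum = 1.5145291 × 10^10.
SE = √(1.5145291 × 10^10) = 123100.

123100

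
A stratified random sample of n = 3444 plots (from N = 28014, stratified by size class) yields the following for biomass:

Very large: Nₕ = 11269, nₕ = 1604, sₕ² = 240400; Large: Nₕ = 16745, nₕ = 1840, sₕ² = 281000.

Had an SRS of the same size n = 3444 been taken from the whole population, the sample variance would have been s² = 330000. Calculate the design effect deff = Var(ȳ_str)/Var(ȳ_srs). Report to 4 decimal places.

0.8254

Var(ȳ_str) = Σ Wₕ²(1−fₕ)sₕ²/nₕ with Wₕ = Nₕ/28014:
  Very large: (11269/28014)²·(1−1604/11269)·240400/1604 = 20.80018
  Large: (16745/28014)²·(1−1840/16745)·281000/1840 = 48.568577
  → Var(ȳ_str) = 69.368757.
Var(ȳ_srs) = (1 − 3444/28014)·330000/3444 = 84.038991.
deff = 69.368757 / 84.038991 = 0.8254.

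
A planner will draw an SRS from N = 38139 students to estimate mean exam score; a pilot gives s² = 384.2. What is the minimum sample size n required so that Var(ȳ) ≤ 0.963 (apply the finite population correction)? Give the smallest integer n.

Without fpc, n₀ = s²/D = 384.2/0.963 = 398.9616.
With fpc, (1 − n/N)·s²/n ≤ D requires n ≥ n₀/(1 + n₀/N) = 398.9616/(1 + 398.9616/38139) = 394.8314.
Rounding up, n = 395.

395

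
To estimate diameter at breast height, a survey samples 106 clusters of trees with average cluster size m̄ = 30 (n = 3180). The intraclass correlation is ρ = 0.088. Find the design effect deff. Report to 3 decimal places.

deff = 1 + (30 − 1)·0.088 = 1 + 2.552 = 3.552.

3.552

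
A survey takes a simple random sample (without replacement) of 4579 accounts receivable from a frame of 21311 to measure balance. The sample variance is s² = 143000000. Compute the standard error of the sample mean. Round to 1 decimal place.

156.6

Under SRS without replacement, Var(ȳ) = (1 − f)·s²/n with f = n/N = 4579/21311 = 0.21486556.
Var(ȳ) = (1 − 0.21486556)·143000000/4579 = 0.78513444·31229.526 = 24519.376.
SE(ȳ) = √(24519.376) = 156.6.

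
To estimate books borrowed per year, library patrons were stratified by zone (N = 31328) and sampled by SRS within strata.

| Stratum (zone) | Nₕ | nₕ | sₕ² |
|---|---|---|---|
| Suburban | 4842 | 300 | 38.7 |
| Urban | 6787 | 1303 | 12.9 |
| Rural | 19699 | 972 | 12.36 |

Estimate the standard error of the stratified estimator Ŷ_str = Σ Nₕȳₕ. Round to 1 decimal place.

Var(Ŷ_str) = Σₕ Nₕ²(1 − fₕ)sₕ²/nₕ.
Suburban: 4842²·(1 − 300/4842)·38.7/300 = 2.837015 × 10^6.
Urban: 6787²·(1 − 1303/6787)·12.9/1303 = 368485.66.
Rural: 19699²·(1 − 972/19699)·12.36/972 = 4.690991 × 10^6.
Sum = 7.8964917 × 10^6.
SE = √(7.8964917 × 10^6) = 2810.1.

2810.1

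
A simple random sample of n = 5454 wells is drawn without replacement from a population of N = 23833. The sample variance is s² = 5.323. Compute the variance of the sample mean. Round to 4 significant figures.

7.526 × 10^-4

Under SRS without replacement, Var(ȳ) = (1 − f)·s²/n with f = n/N = 5454/23833 = 0.22884236.
Var(ȳ) = (1 − 0.22884236)·5.323/5454 = 0.77115764·9.7598093 × 10^-4 = 7.5263515 × 10^-4.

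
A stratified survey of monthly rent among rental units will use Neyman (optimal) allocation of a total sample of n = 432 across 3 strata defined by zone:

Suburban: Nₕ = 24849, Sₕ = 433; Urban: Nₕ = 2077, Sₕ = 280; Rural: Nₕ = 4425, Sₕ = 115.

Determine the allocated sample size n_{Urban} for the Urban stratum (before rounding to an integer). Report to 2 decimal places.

Neyman allocation: nₕ = n·NₕSₕ / Σⱼ NⱼSⱼ.
Σ NⱼSⱼ = 24849·433 + 2077·280 + 4425·115 = 1.1850052 × 10^7.
n_{Urban} = 432·2077·280 / (1.1850052 × 10^7) = 21.20.

21.20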